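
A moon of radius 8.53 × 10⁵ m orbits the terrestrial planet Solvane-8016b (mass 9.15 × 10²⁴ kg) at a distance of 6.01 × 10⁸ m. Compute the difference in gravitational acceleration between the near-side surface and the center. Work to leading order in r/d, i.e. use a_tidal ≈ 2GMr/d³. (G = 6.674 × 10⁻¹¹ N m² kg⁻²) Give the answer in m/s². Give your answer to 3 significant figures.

Δg = 2GMr/d³
   = 2 × (6.674 × 10⁻¹¹) × (9.15 × 10²⁴) × (8.53 × 10⁵) / (6.01 × 10⁸)³
   = 4.80 × 10⁻⁶ m/s²

4.80 × 10⁻⁶ m/s²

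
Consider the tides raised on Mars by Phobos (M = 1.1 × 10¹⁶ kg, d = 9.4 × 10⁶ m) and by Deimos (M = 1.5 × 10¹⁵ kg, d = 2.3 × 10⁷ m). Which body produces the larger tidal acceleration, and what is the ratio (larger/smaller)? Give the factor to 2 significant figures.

Phobos, by a factor of ≈ 110

Tidal acceleration ∝ M/d³, so compare M/d³ for each.
Phobos: (1.1 × 10¹⁶) / (9.4 × 10⁶)³ = 1.324 × 10⁻⁵
Deimos: (1.5 × 10¹⁵) / (2.3 × 10⁷)³ = 1.233 × 10⁻⁷
Ratio (larger/smaller) = 110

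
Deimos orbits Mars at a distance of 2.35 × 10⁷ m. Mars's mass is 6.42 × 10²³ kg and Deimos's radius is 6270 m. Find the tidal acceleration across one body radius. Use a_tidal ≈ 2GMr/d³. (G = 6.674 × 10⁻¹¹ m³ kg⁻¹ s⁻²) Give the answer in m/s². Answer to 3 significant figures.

a_tidal = 2GMr/d³
        = 2 × (6.674 × 10⁻¹¹) × (6.42 × 10²³) × (6270) / (2.35 × 10⁷)³
        = 4.14 × 10⁻⁵ m/s²

4.14 × 10⁻⁵ m/s²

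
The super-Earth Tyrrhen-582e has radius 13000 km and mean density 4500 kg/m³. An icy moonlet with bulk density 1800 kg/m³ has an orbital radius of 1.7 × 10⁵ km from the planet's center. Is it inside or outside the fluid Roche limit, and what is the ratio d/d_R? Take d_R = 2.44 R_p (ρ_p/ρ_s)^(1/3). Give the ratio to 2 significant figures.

outside; d/d_R ≈ 3.9

d_R = 2.44 × (13000 km) × (4500/1800)^(1/3) = 43050 km
d/d_R = (1.7 × 10⁵) / (43050) = 3.9
Since d/d_R > 1, the body is outside the Roche limit.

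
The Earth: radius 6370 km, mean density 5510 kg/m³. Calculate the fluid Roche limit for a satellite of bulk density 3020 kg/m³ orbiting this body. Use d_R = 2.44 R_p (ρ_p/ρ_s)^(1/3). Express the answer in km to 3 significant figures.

d_R = 2.44 × 6370 km × (5510/3020)^(1/3)
    = 19000 km

19000 km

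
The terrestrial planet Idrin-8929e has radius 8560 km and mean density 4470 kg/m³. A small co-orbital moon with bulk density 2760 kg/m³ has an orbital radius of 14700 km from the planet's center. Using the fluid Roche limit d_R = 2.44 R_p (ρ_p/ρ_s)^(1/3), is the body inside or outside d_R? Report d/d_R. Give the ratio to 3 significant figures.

inside; d/d_R ≈ 0.599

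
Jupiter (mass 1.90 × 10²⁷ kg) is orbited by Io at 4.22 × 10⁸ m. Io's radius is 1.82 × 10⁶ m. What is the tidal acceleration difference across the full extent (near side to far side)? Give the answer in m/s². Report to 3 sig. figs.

1.23 × 10⁻² m/s²

Differencing GM/(d−r)² and GM/(d+r)² to first order in r/d gives 4GMr/d³.
Δa = 4GMr/d³
   = 4 × (6.674 × 10⁻¹¹) × (1.90 × 10²⁷) × (1.82 × 10⁶) / (4.22 × 10⁸)³
   = 1.23 × 10⁻² m/s²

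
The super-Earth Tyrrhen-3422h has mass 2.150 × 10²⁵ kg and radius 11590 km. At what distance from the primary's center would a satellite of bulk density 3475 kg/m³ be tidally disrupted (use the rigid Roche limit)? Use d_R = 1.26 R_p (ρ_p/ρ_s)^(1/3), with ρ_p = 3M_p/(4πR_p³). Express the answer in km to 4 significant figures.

14350 km

ρ_p = 3M_p/(4πR_p³) = 3 × (2.150 × 10²⁵) / (4π × (1.159 × 10⁷ m)³) = 3297 kg/m³
d_R = 1.26 × 11590 km × (3297/3475)^(1/3)
    = 14350 km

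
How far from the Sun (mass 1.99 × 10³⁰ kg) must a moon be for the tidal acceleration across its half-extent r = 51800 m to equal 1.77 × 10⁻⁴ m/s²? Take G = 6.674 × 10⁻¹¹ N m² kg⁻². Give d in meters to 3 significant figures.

4.27 × 10⁹ m

2GMr/d³ = a_tidal  ⇒  d = (2GMr / a_tidal)^(1/3)
d = (2 × 6.674×10⁻¹¹ × (1.99 × 10³⁰) × (51800) / (1.77 × 10⁻⁴))^(1/3)
  = 4.27 × 10⁹ m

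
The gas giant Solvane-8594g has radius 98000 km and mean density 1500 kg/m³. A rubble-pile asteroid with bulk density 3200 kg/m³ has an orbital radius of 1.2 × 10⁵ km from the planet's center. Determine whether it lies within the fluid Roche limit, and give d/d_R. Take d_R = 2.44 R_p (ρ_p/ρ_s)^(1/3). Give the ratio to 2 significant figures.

d_R = 2.44 × (98000 km) × (1500/3200)^(1/3) = 1.858 × 10⁵ km
d/d_R = (1.2 × 10⁵) / (1.858 × 10⁵) = 0.65
Since d/d_R < 1, the body is inside the Roche limit.

inside; d/d_R ≈ 0.65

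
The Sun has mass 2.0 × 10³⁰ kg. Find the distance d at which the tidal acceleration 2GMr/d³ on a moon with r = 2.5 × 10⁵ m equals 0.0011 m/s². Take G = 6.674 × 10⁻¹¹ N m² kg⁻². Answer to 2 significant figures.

3.9 × 10⁹ m

2GMr/d³ = a_tidal  ⇒  d = (2GMr / a_tidal)^(1/3)
d = (2 × 6.674×10⁻¹¹ × (2.0 × 10³⁰) × (2.5 × 10⁵) / (0.0011))^(1/3)
  = 3.9 × 10⁹ m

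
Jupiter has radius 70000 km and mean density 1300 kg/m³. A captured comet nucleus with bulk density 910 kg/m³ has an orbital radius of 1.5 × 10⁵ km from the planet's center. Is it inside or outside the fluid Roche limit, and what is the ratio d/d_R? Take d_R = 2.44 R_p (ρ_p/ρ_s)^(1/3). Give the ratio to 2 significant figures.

inside; d/d_R ≈ 0.78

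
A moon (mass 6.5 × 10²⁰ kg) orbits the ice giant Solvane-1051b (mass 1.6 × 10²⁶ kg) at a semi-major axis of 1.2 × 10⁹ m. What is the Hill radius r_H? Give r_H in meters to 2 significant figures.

r_H ≈ a (m/3M)^(1/3)
    = (1.2 × 10⁹) × (6.5 × 10²⁰ / (3 × 1.6 × 10²⁶))^(1/3)
    = 1.3 × 10⁷ m

1.3 × 10⁷ m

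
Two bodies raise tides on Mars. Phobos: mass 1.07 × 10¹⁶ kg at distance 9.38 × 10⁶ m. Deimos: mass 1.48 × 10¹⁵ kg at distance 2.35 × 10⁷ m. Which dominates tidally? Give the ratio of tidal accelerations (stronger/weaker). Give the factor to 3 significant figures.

Compare M/d³ for the two perturbers:
Phobos: (1.07 × 10¹⁶) / (9.38 × 10⁶)³ = 1.297 × 10⁻⁵
Deimos: (1.48 × 10¹⁵) / (2.35 × 10⁷)³ = 1.140 × 10⁻⁷
Ratio (larger/smaller) = 114

Phobos, by a factor of ≈ 114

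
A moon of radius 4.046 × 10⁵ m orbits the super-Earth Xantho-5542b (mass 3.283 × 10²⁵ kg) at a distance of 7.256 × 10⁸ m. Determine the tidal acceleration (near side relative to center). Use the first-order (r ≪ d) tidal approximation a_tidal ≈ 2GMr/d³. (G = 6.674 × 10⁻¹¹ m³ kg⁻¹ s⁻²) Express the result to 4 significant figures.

Δg = 2GMr/d³
   = 2 × (6.674 × 10⁻¹¹) × (3.283 × 10²⁵) × (4.046 × 10⁵) / (7.256 × 10⁸)³
   = 4.641 × 10⁻⁶ m/s²

4.641 × 10⁻⁶ m/s²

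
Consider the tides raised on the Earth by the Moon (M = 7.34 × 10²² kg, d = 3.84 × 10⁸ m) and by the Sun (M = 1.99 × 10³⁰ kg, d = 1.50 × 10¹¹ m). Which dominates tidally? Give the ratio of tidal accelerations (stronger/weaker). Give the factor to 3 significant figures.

The Moon, by a factor of ≈ 2.20

Compare M/d³ for the two perturbers:
The Moon: (7.34 × 10²²) / (3.84 × 10⁸)³ = 1.296 × 10⁻³
The Sun: (1.99 × 10³⁰) / (1.50 × 10¹¹)³ = 5.896 × 10⁻⁴
Ratio (larger/smaller) = 2.20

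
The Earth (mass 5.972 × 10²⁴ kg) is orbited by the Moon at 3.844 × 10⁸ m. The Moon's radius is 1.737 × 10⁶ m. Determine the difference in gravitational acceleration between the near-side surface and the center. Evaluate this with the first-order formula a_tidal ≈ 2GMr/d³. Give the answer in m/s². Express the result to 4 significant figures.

2.438 × 10⁻⁵ m/s²

Since r ≪ d, expand the inverse-square field across one radius to get the leading 2GMr/d³ term.
a_tidal = 2GMr/d³
        = 2 × (6.674 × 10⁻¹¹) × (5.972 × 10²⁴) × (1.737 × 10⁶) / (3.844 × 10⁸)³
        = 2.438 × 10⁻⁵ m/s²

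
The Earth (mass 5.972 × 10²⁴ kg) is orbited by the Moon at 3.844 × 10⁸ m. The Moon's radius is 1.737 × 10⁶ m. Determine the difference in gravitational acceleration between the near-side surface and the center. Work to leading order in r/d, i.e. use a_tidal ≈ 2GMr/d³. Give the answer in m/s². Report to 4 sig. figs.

2.438 × 10⁻⁵ m/s²

a_tidal = 2GMr/d³
        = 2 × (6.674 × 10⁻¹¹) × (5.972 × 10²⁴) × (1.737 × 10⁶) / (3.844 × 10⁸)³
        = 2.438 × 10⁻⁵ m/s²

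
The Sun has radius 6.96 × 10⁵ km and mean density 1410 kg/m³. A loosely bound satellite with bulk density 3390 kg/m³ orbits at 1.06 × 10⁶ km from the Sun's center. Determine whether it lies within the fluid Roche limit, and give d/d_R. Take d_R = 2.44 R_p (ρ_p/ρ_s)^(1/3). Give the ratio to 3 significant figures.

inside; d/d_R ≈ 0.836

d_R = 2.44 × (6.96 × 10⁵ km) × (1410/3390)^(1/3) = 1.268 × 10⁶ km
d/d_R = (1.06 × 10⁶) / (1.268 × 10⁶) = 0.836
Since d/d_R < 1, the body is inside the Roche limit.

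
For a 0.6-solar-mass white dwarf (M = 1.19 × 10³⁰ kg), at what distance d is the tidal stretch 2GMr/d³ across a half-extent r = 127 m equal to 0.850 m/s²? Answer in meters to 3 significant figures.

2.87 × 10⁷ m

2GMr/d³ = a_tidal  ⇒  d = (2GMr / a_tidal)^(1/3)
d = (2 × 6.674×10⁻¹¹ × (1.19 × 10³⁰) × (127) / (0.850))^(1/3)
  = 2.87 × 10⁷ m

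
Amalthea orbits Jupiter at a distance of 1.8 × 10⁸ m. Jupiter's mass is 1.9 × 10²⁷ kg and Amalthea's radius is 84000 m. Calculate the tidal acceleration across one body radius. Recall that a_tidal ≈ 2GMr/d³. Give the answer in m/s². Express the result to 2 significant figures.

3.7 × 10⁻³ m/s²

The tidal stretch is the gradient of GM/d² times the body's extent r, hence the 1/d³ dependence.
a_tidal = 2GMr/d³
        = 2 × (6.674 × 10⁻¹¹) × (1.9 × 10²⁷) × (84000) / (1.8 × 10⁸)³
        = 3.7 × 10⁻³ m/s²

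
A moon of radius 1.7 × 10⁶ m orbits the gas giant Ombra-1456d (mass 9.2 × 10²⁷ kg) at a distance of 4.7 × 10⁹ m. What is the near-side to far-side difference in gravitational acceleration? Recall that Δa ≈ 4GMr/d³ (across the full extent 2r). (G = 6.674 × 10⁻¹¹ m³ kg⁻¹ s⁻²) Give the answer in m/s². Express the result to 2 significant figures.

The field gradient is 2GM/d³; across the full diameter 2r the difference is 4GMr/d³.
a_tidal = 4GMr/d³
        = 4 × (6.674 × 10⁻¹¹) × (9.2 × 10²⁷) × (1.7 × 10⁶) / (4.7 × 10⁹)³
        = 4.0 × 10⁻⁵ m/s²

4.0 × 10⁻⁵ m/s²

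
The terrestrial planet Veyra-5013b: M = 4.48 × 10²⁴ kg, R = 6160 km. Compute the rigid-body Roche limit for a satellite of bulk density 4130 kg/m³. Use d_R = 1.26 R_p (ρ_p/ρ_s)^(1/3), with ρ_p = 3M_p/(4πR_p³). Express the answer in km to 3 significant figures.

ρ_p = 3M_p/(4πR_p³) = 3 × (4.48 × 10²⁴) / (4π × (6.16 × 10⁶ m)³) = 4580 kg/m³
d_R = 1.26 × 6160 km × (4580/4130)^(1/3)
    = 8030 km

8030 km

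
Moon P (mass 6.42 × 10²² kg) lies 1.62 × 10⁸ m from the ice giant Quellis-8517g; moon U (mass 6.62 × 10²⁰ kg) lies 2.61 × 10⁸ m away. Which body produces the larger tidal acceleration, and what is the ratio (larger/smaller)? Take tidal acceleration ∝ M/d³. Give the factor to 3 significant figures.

The tide-raising term goes as M/d³ (the gradient of a 1/d² field).
Moon P: (6.42 × 10²²) / (1.62 × 10⁸)³ = 1.510 × 10⁻²
Moon U: (6.62 × 10²⁰) / (2.61 × 10⁸)³ = 3.723 × 10⁻⁵
Ratio (larger/smaller) = 406

Moon P, by a factor of ≈ 406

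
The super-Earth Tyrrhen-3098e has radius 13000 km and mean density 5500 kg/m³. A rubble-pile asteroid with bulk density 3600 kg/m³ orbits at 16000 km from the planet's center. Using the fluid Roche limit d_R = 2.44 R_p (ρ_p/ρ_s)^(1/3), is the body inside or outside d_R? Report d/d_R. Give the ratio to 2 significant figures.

inside; d/d_R ≈ 0.44

d_R = 2.44 × (13000 km) × (5500/3600)^(1/3) = 36530 km
d/d_R = (16000) / (36530) = 0.44
Since d/d_R < 1, the body is inside the Roche limit.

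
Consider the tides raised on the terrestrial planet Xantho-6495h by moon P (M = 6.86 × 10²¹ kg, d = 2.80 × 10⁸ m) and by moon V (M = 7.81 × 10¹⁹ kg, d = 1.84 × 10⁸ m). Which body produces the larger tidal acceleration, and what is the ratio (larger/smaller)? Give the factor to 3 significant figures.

Moon P, by a factor of ≈ 24.9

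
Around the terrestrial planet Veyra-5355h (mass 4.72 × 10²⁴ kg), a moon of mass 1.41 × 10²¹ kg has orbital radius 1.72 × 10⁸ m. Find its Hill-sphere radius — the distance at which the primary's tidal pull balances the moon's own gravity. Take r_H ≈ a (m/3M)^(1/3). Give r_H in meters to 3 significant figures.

7.97 × 10⁶ m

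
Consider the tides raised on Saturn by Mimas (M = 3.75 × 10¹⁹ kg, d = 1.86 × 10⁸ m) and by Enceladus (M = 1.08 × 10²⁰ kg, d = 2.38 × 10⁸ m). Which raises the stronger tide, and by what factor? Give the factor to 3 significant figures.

Compare M/d³ for the two perturbers:
Mimas: (3.75 × 10¹⁹) / (1.86 × 10⁸)³ = 5.828 × 10⁻⁶
Enceladus: (1.08 × 10²⁰) / (2.38 × 10⁸)³ = 8.011 × 10⁻⁶
Ratio (larger/smaller) = 1.37

Enceladus, by a factor of ≈ 1.37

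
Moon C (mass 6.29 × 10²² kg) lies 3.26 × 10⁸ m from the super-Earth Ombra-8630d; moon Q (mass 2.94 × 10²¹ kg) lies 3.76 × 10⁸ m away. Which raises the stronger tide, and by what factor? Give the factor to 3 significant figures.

Moon C, by a factor of ≈ 32.8

Compare M/d³ for the two perturbers:
Moon C: (6.29 × 10²²) / (3.26 × 10⁸)³ = 1.816 × 10⁻³
Moon Q: (2.94 × 10²¹) / (3.76 × 10⁸)³ = 5.531 × 10⁻⁵
Ratio (larger/smaller) = 32.8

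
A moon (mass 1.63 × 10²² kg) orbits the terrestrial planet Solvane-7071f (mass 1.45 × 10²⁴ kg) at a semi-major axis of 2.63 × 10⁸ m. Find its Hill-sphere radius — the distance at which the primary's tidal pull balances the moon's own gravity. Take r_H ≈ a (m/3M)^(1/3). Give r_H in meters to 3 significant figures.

4.08 × 10⁷ m

r_H ≈ a (m/3M)^(1/3)
    = (2.63 × 10⁸) × (1.63 × 10²² / (3 × 1.45 × 10²⁴))^(1/3)
    = 4.08 × 10⁷ m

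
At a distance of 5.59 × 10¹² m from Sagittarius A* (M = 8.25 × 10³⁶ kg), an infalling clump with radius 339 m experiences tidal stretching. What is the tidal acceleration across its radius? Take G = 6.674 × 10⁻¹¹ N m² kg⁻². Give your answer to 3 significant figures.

2.14 × 10⁻⁹ m/s²

Δa = 2GMr/d³
   = 2 × (6.674 × 10⁻¹¹) × (8.25 × 10³⁶) × (339) / (5.59 × 10¹²)³
   = 2.14 × 10⁻⁹ m/s²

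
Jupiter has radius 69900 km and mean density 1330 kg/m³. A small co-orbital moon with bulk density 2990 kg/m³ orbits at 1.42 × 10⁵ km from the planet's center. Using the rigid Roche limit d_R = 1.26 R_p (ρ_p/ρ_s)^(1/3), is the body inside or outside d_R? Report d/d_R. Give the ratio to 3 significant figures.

outside; d/d_R ≈ 2.11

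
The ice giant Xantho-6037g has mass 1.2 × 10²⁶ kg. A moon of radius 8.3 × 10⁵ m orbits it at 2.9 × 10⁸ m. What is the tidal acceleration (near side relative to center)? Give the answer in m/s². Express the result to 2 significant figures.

5.5 × 10⁻⁴ m/s²

The tidal stretch is the gradient of GM/d² times the body's extent r, hence the 1/d³ dependence.
Δg = 2GMr/d³
   = 2 × (6.674 × 10⁻¹¹) × (1.2 × 10²⁶) × (8.3 × 10⁵) / (2.9 × 10⁸)³
   = 5.5 × 10⁻⁴ m/s²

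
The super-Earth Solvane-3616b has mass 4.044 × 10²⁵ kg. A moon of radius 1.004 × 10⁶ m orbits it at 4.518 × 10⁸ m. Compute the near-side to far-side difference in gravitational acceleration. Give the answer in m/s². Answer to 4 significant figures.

1.175 × 10⁻⁴ m/s²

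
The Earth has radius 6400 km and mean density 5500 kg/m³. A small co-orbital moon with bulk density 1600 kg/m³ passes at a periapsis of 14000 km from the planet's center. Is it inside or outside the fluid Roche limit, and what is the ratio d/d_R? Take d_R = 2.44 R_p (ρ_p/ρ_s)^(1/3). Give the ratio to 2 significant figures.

inside; d/d_R ≈ 0.59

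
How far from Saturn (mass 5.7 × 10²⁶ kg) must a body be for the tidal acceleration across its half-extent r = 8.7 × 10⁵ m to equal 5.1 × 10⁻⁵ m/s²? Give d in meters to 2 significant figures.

1.1 × 10⁹ m

2GMr/d³ = a_tidal  ⇒  d = (2GMr / a_tidal)^(1/3)
d = (2 × 6.674×10⁻¹¹ × (5.7 × 10²⁶) × (8.7 × 10⁵) / (5.1 × 10⁻⁵))^(1/3)
  = 1.1 × 10⁹ m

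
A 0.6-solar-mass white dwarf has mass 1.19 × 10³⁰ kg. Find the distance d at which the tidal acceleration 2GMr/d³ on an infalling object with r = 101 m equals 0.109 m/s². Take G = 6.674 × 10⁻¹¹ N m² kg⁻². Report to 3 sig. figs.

2GMr/d³ = a_tidal  ⇒  d = (2GMr / a_tidal)^(1/3)
d = (2 × 6.674×10⁻¹¹ × (1.19 × 10³⁰) × (101) / (0.109))^(1/3)
  = 5.28 × 10⁷ m

5.28 × 10⁷ m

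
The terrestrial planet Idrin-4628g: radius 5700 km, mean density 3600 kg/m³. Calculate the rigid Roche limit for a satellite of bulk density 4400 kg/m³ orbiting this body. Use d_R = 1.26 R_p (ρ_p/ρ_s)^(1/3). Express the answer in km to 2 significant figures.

d_R = 1.26 × 5700 km × (3600/4400)^(1/3)
    = 6700 km

6700 km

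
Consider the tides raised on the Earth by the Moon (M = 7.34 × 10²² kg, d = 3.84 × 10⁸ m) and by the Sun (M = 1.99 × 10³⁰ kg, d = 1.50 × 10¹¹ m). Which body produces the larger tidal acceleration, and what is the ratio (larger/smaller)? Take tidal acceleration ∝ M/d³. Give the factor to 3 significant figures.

Tidal stretch scales as M/d³; compute that for each body.
The Moon: (7.34 × 10²²) / (3.84 × 10⁸)³ = 1.296 × 10⁻³
The Sun: (1.99 × 10³⁰) / (1.50 × 10¹¹)³ = 5.896 × 10⁻⁴
Ratio (larger/smaller) = 2.20

The Moon, by a factor of ≈ 2.20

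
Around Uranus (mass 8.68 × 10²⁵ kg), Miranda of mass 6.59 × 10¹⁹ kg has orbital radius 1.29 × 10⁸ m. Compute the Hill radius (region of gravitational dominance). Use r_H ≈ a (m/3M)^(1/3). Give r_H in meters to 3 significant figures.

8.16 × 10⁵ m

r_H ≈ a (m/3M)^(1/3)
    = (1.29 × 10⁸) × (6.59 × 10¹⁹ / (3 × 8.68 × 10²⁵))^(1/3)
    = 8.16 × 10⁵ m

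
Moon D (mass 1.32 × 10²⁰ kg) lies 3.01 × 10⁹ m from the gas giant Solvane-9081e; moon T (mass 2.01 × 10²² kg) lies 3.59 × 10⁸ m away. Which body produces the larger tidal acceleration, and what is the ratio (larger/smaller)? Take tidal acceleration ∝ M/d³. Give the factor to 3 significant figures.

Moon T, by a factor of ≈ 89800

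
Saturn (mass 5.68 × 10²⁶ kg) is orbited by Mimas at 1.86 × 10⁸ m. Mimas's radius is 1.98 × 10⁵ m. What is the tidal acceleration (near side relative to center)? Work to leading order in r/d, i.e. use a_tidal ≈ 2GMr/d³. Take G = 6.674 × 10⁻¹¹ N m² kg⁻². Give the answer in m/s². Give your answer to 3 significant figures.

2.33 × 10⁻³ m/s²

Δg = 2GMr/d³
   = 2 × (6.674 × 10⁻¹¹) × (5.68 × 10²⁶) × (1.98 × 10⁵) / (1.86 × 10⁸)³
   = 2.33 × 10⁻³ m/s²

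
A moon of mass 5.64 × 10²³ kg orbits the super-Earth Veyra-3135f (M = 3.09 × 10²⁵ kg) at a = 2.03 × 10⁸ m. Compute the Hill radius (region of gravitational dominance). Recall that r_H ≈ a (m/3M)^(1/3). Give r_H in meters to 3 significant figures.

r_H ≈ a (m/3M)^(1/3)
    = (2.03 × 10⁸) × (5.64 × 10²³ / (3 × 3.09 × 10²⁵))^(1/3)
    = 3.71 × 10⁷ m

3.71 × 10⁷ m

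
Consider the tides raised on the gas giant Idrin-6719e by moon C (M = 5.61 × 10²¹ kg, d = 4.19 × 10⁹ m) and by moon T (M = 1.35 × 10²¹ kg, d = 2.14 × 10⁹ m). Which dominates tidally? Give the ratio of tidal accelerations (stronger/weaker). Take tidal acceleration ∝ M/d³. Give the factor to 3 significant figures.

Moon T, by a factor of ≈ 1.81

Compare M/d³ for the two perturbers:
Moon C: (5.61 × 10²¹) / (4.19 × 10⁹)³ = 7.626 × 10⁻⁸
Moon T: (1.35 × 10²¹) / (2.14 × 10⁹)³ = 1.378 × 10⁻⁷
Ratio (larger/smaller) = 1.81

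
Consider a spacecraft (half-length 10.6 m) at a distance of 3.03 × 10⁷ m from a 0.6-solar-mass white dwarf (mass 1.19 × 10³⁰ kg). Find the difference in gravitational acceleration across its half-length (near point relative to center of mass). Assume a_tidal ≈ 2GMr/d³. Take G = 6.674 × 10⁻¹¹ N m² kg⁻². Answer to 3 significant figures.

6.05 × 10⁻² m/s²

Since r ≪ d, expand the inverse-square field across one radius to get the leading 2GMr/d³ term.
Δa = 2GMr/d³
   = 2 × (6.674 × 10⁻¹¹) × (1.19 × 10³⁰) × (10.6) / (3.03 × 10⁷)³
   = 6.05 × 10⁻² m/s²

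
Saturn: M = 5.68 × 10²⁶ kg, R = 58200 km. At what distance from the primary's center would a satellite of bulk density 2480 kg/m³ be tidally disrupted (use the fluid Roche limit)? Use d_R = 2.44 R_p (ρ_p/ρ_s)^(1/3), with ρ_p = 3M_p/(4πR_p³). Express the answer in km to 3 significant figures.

92600 km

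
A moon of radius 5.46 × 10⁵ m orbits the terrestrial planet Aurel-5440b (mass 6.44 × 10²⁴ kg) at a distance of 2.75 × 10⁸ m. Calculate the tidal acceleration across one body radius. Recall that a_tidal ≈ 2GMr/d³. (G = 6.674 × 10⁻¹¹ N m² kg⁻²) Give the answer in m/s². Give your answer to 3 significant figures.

2.26 × 10⁻⁵ m/s²

Δg = 2GMr/d³
   = 2 × (6.674 × 10⁻¹¹) × (6.44 × 10²⁴) × (5.46 × 10⁵) / (2.75 × 10⁸)³
   = 2.26 × 10⁻⁵ m/s²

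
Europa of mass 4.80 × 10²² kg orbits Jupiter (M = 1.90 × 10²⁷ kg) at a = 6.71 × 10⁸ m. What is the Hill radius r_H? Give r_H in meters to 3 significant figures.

1.37 × 10⁷ m

r_H ≈ a (m/3M)^(1/3)
    = (6.71 × 10⁸) × (4.80 × 10²² / (3 × 1.90 × 10²⁷))^(1/3)
    = 1.37 × 10⁷ m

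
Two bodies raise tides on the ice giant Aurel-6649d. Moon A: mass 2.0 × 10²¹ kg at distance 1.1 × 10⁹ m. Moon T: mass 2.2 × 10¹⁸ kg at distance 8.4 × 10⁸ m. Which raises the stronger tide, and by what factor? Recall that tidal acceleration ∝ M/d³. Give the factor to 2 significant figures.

The tide-raising term goes as M/d³ (the gradient of a 1/d² field).
Moon A: (2.0 × 10²¹) / (1.1 × 10⁹)³ = 1.503 × 10⁻⁶
Moon T: (2.2 × 10¹⁸) / (8.4 × 10⁸)³ = 3.712 × 10⁻⁹
Ratio (larger/smaller) = 400

Moon A, by a factor of ≈ 400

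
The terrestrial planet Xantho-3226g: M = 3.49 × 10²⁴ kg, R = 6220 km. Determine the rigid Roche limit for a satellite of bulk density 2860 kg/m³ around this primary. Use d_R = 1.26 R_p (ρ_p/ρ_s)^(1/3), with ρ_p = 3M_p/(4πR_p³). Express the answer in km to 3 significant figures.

8350 km

ρ_p = 3M_p/(4πR_p³) = 3 × (3.49 × 10²⁴) / (4π × (6.22 × 10⁶ m)³) = 3460 kg/m³
d_R = 1.26 × 6220 km × (3460/2860)^(1/3)
    = 8350 km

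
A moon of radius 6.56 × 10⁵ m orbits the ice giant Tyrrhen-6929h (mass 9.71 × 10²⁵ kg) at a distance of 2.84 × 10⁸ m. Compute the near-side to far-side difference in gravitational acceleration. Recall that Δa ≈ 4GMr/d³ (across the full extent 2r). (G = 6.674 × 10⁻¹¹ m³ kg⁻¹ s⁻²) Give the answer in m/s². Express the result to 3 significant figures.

The field gradient is 2GM/d³; across the full diameter 2r the difference is 4GMr/d³.
a_tidal = 4GMr/d³
        = 4 × (6.674 × 10⁻¹¹) × (9.71 × 10²⁵) × (6.56 × 10⁵) / (2.84 × 10⁸)³
        = 7.42 × 10⁻⁴ m/s²

7.42 × 10⁻⁴ m/s²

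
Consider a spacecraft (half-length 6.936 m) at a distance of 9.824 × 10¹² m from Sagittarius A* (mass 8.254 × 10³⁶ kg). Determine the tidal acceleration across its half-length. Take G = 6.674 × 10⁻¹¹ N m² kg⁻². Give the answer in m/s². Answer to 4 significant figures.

8.060 × 10⁻¹² m/s²

The tidal stretch is the gradient of GM/d² times the body's extent r, hence the 1/d³ dependence.
Δa = 2GMr/d³
   = 2 × (6.674 × 10⁻¹¹) × (8.254 × 10³⁶) × (6.936) / (9.824 × 10¹²)³
   = 8.060 × 10⁻¹² m/s²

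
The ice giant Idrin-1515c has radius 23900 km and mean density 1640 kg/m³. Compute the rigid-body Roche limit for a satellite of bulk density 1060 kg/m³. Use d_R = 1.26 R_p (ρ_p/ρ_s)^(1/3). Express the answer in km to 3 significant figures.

34800 km

d_R = 1.26 × 23900 km × (1640/1060)^(1/3)
    = 34800 km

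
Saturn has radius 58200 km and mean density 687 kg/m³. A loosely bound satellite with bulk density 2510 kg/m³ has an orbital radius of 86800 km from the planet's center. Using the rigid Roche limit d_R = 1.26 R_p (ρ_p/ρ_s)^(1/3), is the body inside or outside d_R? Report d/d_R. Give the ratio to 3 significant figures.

outside; d/d_R ≈ 1.82

d_R = 1.26 × (58200 km) × (687/2510)^(1/3) = 47610 km
d/d_R = (86800) / (47610) = 1.82
Since d/d_R > 1, the body is outside the Roche limit.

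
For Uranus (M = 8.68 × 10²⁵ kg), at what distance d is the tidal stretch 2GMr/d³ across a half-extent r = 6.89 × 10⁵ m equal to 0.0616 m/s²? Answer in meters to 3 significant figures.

5.06 × 10⁷ m

2GMr/d³ = a_tidal  ⇒  d = (2GMr / a_tidal)^(1/3)
d = (2 × 6.674×10⁻¹¹ × (8.68 × 10²⁵) × (6.89 × 10⁵) / (0.0616))^(1/3)
  = 5.06 × 10⁷ m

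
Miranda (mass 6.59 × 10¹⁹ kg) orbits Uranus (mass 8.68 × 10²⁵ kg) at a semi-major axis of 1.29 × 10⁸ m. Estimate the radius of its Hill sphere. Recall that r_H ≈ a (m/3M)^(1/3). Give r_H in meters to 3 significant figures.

8.16 × 10⁵ m

r_H ≈ a (m/3M)^(1/3)
    = (1.29 × 10⁸) × (6.59 × 10¹⁹ / (3 × 8.68 × 10²⁵))^(1/3)
    = 8.16 × 10⁵ m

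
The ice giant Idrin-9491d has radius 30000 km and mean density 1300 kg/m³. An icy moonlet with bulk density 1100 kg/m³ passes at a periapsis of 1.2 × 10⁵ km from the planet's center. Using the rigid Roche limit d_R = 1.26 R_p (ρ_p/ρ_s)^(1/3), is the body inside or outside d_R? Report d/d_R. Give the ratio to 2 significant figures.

outside; d/d_R ≈ 3.0

d_R = 1.26 × (30000 km) × (1300/1100)^(1/3) = 39960 km
d/d_R = (1.2 × 10⁵) / (39960) = 3.0
Since d/d_R > 1, the body is outside the Roche limit.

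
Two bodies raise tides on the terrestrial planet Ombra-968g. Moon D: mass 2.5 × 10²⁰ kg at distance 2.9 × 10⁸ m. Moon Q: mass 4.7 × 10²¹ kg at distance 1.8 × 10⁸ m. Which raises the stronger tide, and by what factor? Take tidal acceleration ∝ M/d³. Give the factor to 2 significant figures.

Moon Q, by a factor of ≈ 79

Tidal acceleration ∝ M/d³, so compare M/d³ for each.
Moon D: (2.5 × 10²⁰) / (2.9 × 10⁸)³ = 1.025 × 10⁻⁵
Moon Q: (4.7 × 10²¹) / (1.8 × 10⁸)³ = 8.059 × 10⁻⁴
Ratio (larger/smaller) = 79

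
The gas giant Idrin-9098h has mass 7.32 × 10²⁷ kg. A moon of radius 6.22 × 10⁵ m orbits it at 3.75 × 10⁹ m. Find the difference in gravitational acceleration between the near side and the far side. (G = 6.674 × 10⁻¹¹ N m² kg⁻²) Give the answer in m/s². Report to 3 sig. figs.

2.30 × 10⁻⁵ m/s²

Δa = 4GMr/d³
   = 4 × (6.674 × 10⁻¹¹) × (7.32 × 10²⁷) × (6.22 × 10⁵) / (3.75 × 10⁹)³
   = 2.30 × 10⁻⁵ m/s²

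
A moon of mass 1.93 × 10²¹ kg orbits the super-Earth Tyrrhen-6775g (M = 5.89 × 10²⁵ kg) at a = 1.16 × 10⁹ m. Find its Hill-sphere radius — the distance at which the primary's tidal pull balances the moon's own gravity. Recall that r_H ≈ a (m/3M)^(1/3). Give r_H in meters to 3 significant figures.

2.57 × 10⁷ m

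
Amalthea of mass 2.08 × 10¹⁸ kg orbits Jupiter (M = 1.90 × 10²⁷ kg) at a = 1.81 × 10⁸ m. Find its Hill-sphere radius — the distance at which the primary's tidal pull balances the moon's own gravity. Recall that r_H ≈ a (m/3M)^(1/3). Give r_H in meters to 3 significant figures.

1.29 × 10⁵ m

r_H ≈ a (m/3M)^(1/3)
    = (1.81 × 10⁸) × (2.08 × 10¹⁸ / (3 × 1.90 × 10²⁷))^(1/3)
    = 1.29 × 10⁵ m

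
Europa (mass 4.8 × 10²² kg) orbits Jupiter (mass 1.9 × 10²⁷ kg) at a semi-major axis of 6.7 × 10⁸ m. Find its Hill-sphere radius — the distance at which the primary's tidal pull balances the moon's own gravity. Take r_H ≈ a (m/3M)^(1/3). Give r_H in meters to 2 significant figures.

r_H ≈ a (m/3M)^(1/3)
    = (6.7 × 10⁸) × (4.8 × 10²² / (3 × 1.9 × 10²⁷))^(1/3)
    = 1.4 × 10⁷ m

1.4 × 10⁷ m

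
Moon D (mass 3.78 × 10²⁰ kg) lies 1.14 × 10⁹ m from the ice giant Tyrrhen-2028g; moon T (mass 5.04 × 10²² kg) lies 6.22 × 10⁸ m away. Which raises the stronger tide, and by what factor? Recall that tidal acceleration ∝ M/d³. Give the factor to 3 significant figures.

Tidal stretch scales as M/d³; compute that for each body.
Moon D: (3.78 × 10²⁰) / (1.14 × 10⁹)³ = 2.551 × 10⁻⁷
Moon T: (5.04 × 10²²) / (6.22 × 10⁸)³ = 2.094 × 10⁻⁴
Ratio (larger/smaller) = 821

Moon T, by a factor of ≈ 821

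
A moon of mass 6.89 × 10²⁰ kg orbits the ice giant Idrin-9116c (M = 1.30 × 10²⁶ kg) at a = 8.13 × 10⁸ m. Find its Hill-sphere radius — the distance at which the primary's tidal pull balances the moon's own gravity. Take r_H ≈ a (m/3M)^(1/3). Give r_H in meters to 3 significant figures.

r_H ≈ a (m/3M)^(1/3)
    = (8.13 × 10⁸) × (6.89 × 10²⁰ / (3 × 1.30 × 10²⁶))^(1/3)
    = 9.83 × 10⁶ m

9.83 × 10⁶ m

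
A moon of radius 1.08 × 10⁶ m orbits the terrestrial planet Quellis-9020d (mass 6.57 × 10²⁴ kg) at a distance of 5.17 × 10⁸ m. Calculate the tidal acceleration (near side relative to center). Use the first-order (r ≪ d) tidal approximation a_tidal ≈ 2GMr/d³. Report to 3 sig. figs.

6.85 × 10⁻⁶ m/s²

Δa = 2GMr/d³
   = 2 × (6.674 × 10⁻¹¹) × (6.57 × 10²⁴) × (1.08 × 10⁶) / (5.17 × 10⁸)³
   = 6.85 × 10⁻⁶ m/s²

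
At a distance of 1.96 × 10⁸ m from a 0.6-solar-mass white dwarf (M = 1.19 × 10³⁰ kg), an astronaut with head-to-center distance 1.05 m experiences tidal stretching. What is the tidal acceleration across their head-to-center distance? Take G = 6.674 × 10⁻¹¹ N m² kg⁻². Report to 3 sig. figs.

2.22 × 10⁻⁵ m/s²

Δa = 2GMr/d³
   = 2 × (6.674 × 10⁻¹¹) × (1.19 × 10³⁰) × (1.05) / (1.96 × 10⁸)³
   = 2.22 × 10⁻⁵ m/s²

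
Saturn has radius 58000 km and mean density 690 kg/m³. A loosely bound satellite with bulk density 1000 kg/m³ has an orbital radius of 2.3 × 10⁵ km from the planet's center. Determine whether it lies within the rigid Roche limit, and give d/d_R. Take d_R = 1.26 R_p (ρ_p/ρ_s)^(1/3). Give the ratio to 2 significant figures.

outside; d/d_R ≈ 3.6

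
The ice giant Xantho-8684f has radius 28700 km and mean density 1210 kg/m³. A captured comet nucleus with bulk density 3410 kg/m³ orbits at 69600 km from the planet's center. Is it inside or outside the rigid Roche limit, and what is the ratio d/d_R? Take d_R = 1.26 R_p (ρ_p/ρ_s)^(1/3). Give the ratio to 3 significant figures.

outside; d/d_R ≈ 2.72

d_R = 1.26 × (28700 km) × (1210/3410)^(1/3) = 25600 km
d/d_R = (69600) / (25600) = 2.72
Since d/d_R > 1, the body is outside the Roche limit.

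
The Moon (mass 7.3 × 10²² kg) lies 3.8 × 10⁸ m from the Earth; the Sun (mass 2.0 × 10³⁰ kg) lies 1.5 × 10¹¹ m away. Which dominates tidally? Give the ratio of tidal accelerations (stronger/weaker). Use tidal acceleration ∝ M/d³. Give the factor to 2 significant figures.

The Moon, by a factor of ≈ 2.2

The tide-raising term goes as M/d³ (the gradient of a 1/d² field).
The Moon: (7.3 × 10²²) / (3.8 × 10⁸)³ = 1.330 × 10⁻³
The Sun: (2.0 × 10³⁰) / (1.5 × 10¹¹)³ = 5.926 × 10⁻⁴
Ratio (larger/smaller) = 2.2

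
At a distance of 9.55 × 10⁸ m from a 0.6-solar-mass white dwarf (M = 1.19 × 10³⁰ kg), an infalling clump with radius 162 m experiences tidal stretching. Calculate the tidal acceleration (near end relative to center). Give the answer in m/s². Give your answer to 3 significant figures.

Δa = 2GMr/d³
   = 2 × (6.674 × 10⁻¹¹) × (1.19 × 10³⁰) × (162) / (9.55 × 10⁸)³
   = 2.95 × 10⁻⁵ m/s²

2.95 × 10⁻⁵ m/s²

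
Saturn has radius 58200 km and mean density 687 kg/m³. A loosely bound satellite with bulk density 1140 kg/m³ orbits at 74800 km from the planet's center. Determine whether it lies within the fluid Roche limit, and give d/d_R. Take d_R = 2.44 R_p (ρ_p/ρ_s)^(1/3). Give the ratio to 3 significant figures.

d_R = 2.44 × (58200 km) × (687/1140)^(1/3) = 1.199 × 10⁵ km
d/d_R = (74800) / (1.199 × 10⁵) = 0.624
Since d/d_R < 1, the body is inside the Roche limit.

inside; d/d_R ≈ 0.624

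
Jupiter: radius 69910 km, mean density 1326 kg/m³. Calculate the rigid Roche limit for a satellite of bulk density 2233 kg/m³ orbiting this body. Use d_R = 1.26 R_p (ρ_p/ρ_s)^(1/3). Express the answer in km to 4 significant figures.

d_R = 1.26 × 69910 km × (1326/2233)^(1/3)
    = 74040 km

74040 km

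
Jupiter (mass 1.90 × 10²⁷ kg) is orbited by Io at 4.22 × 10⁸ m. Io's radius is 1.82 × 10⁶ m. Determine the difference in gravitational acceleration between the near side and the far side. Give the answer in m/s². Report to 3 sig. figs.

Differencing GM/(d−r)² and GM/(d+r)² to first order in r/d gives 4GMr/d³.
Δg = 4GMr/d³
   = 4 × (6.674 × 10⁻¹¹) × (1.90 × 10²⁷) × (1.82 × 10⁶) / (4.22 × 10⁸)³
   = 1.23 × 10⁻² m/s²

1.23 × 10⁻² m/s²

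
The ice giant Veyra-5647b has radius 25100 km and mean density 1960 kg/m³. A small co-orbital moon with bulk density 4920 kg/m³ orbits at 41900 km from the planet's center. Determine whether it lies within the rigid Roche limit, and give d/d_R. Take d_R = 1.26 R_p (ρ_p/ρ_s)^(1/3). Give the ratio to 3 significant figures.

outside; d/d_R ≈ 1.80

d_R = 1.26 × (25100 km) × (1960/4920)^(1/3) = 23270 km
d/d_R = (41900) / (23270) = 1.80
Since d/d_R > 1, the body is outside the Roche limit.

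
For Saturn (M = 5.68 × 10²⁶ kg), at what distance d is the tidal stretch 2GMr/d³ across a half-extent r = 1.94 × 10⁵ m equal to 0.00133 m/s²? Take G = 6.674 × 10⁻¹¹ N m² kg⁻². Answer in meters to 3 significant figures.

2GMr/d³ = a_tidal  ⇒  d = (2GMr / a_tidal)^(1/3)
d = (2 × 6.674×10⁻¹¹ × (5.68 × 10²⁶) × (1.94 × 10⁵) / (0.00133))^(1/3)
  = 2.23 × 10⁸ m

2.23 × 10⁸ m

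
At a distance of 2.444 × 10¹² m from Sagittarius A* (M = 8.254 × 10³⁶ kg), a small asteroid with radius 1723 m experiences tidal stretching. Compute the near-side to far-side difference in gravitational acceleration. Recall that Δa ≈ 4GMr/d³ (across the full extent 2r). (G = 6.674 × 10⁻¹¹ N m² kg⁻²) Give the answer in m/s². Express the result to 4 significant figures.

2.601 × 10⁻⁷ m/s²

Δa = 4GMr/d³
   = 4 × (6.674 × 10⁻¹¹) × (8.254 × 10³⁶) × (1723) / (2.444 × 10¹²)³
   = 2.601 × 10⁻⁷ m/s²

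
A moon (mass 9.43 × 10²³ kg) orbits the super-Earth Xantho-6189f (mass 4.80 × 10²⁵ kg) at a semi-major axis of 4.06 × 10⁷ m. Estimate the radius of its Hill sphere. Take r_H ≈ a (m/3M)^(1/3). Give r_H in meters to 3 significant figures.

7.60 × 10⁶ m

r_H ≈ a (m/3M)^(1/3)
    = (4.06 × 10⁷) × (9.43 × 10²³ / (3 × 4.80 × 10²⁵))^(1/3)
    = 7.60 × 10⁶ m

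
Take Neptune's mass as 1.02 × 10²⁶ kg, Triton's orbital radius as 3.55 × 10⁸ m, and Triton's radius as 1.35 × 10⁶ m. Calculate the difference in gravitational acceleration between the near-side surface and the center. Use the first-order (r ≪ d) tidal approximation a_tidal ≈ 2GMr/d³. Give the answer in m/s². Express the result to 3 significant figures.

4.11 × 10⁻⁴ m/s²

Δg = 2GMr/d³
   = 2 × (6.674 × 10⁻¹¹) × (1.02 × 10²⁶) × (1.35 × 10⁶) / (3.55 × 10⁸)³
   = 4.11 × 10⁻⁴ m/s²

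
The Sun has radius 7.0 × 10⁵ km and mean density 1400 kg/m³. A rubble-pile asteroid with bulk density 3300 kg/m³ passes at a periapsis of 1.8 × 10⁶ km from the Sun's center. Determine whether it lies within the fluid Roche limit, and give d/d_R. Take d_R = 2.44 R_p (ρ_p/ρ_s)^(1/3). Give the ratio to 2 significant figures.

outside; d/d_R ≈ 1.4

d_R = 2.44 × (7.0 × 10⁵ km) × (1400/3300)^(1/3) = 1.283 × 10⁶ km
d/d_R = (1.8 × 10⁶) / (1.283 × 10⁶) = 1.4
Since d/d_R > 1, the body is outside the Roche limit.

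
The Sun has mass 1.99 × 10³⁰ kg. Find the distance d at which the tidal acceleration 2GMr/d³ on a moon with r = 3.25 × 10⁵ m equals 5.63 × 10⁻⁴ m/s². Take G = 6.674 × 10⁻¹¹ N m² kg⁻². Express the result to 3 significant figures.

5.35 × 10⁹ m

2GMr/d³ = a_tidal  ⇒  d = (2GMr / a_tidal)^(1/3)
d = (2 × 6.674×10⁻¹¹ × (1.99 × 10³⁰) × (3.25 × 10⁵) / (5.63 × 10⁻⁴))^(1/3)
  = 5.35 × 10⁹ m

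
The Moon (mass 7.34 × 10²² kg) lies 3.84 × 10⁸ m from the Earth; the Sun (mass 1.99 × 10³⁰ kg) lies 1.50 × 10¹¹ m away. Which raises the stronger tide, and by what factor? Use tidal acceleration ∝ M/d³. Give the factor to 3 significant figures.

The Moon, by a factor of ≈ 2.20

Tidal acceleration ∝ M/d³, so compare M/d³ for each.
The Moon: (7.34 × 10²²) / (3.84 × 10⁸)³ = 1.296 × 10⁻³
The Sun: (1.99 × 10³⁰) / (1.50 × 10¹¹)³ = 5.896 × 10⁻⁴
Ratio (larger/smaller) = 2.20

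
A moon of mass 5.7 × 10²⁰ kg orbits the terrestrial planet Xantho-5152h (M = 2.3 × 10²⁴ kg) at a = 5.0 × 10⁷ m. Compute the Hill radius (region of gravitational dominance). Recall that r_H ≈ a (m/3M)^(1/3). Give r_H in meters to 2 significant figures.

r_H ≈ a (m/3M)^(1/3)
    = (5.0 × 10⁷) × (5.7 × 10²⁰ / (3 × 2.3 × 10²⁴))^(1/3)
    = 2.2 × 10⁶ m

2.2 × 10⁶ m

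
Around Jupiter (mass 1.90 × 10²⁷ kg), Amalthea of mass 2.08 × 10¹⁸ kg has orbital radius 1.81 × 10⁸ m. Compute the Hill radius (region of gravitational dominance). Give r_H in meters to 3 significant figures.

1.29 × 10⁵ m

r_H ≈ a (m/3M)^(1/3)
    = (1.81 × 10⁸) × (2.08 × 10¹⁸ / (3 × 1.90 × 10²⁷))^(1/3)
    = 1.29 × 10⁵ m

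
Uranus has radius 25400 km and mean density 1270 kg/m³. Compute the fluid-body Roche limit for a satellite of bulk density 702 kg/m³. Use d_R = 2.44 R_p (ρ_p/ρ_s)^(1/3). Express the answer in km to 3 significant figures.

75500 km

d_R = 2.44 × 25400 km × (1270/702)^(1/3)
    = 75500 km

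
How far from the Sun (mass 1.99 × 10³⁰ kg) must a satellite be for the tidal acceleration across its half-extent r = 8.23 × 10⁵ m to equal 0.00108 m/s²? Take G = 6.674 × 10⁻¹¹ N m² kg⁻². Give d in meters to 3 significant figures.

5.87 × 10⁹ m

2GMr/d³ = a_tidal  ⇒  d = (2GMr / a_tidal)^(1/3)
d = (2 × 6.674×10⁻¹¹ × (1.99 × 10³⁰) × (8.23 × 10⁵) / (0.00108))^(1/3)
  = 5.87 × 10⁹ m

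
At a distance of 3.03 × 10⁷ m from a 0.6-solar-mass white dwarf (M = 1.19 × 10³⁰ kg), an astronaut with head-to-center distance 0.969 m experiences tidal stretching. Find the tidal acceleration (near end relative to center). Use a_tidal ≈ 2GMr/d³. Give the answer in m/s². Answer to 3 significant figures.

5.53 × 10⁻³ m/s²

The tidal stretch is the gradient of GM/d² times the body's extent r, hence the 1/d³ dependence.
a_tidal = 2GMr/d³
        = 2 × (6.674 × 10⁻¹¹) × (1.19 × 10³⁰) × (0.969) / (3.03 × 10⁷)³
        = 5.53 × 10⁻³ m/s²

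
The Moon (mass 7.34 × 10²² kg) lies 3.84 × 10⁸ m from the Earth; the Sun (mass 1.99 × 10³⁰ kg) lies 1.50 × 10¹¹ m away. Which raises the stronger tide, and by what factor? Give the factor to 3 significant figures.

The tide-raising term goes as M/d³ (the gradient of a 1/d² field).
The Moon: (7.34 × 10²²) / (3.84 × 10⁸)³ = 1.296 × 10⁻³
The Sun: (1.99 × 10³⁰) / (1.50 × 10¹¹)³ = 5.896 × 10⁻⁴
Ratio (larger/smaller) = 2.20

The Moon, by a factor of ≈ 2.20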